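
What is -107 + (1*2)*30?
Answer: -47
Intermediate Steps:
-107 + (1*2)*30 = -107 + 2*30 = -107 + 60 = -47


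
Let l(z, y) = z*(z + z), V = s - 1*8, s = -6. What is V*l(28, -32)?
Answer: -21952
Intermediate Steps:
V = -14 (V = -6 - 1*8 = -6 - 8 = -14)
l(z, y) = 2*z² (l(z, y) = z*(2*z) = 2*z²)
V*l(28, -32) = -28*28² = -28*784 = -14*1568 = -21952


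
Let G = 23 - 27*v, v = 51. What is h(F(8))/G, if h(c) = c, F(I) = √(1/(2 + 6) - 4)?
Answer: -I*√62/5416 ≈ -0.0014538*I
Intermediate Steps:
F(I) = I*√62/4 (F(I) = √(1/8 - 4) = √(⅛ - 4) = √(-31/8) = I*√62/4)
G = -1354 (G = 23 - 27*51 = 23 - 1377 = -1354)
h(F(8))/G = (I*√62/4)/(-1354) = (I*√62/4)*(-1/1354) = -I*√62/5416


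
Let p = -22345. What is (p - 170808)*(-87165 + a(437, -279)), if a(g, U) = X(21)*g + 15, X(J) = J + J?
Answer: 13288153788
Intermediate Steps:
X(J) = 2*J
a(g, U) = 15 + 42*g (a(g, U) = (2*21)*g + 15 = 42*g + 15 = 15 + 42*g)
(p - 170808)*(-87165 + a(437, -279)) = (-22345 - 170808)*(-87165 + (15 + 42*437)) = -193153*(-87165 + (15 + 18354)) = -193153*(-87165 + 18369) = -193153*(-68796) = 13288153788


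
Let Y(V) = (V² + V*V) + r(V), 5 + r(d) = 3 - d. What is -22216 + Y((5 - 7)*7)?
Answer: -21812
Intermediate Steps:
r(d) = -2 - d (r(d) = -5 + (3 - d) = -2 - d)
Y(V) = -2 - V + 2*V² (Y(V) = (V² + V*V) + (-2 - V) = (V² + V²) + (-2 - V) = 2*V² + (-2 - V) = -2 - V + 2*V²)
-22216 + Y((5 - 7)*7) = -22216 + (-2 - (5 - 7)*7 + 2*((5 - 7)*7)²) = -22216 + (-2 - (-2)*7 + 2*(-2*7)²) = -22216 + (-2 - 1*(-14) + 2*(-14)²) = -22216 + (-2 + 14 + 2*196) = -22216 + (-2 + 14 + 392) = -22216 + 404 = -21812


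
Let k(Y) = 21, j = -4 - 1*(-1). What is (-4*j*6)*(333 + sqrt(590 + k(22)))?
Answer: 23976 + 72*sqrt(611) ≈ 25756.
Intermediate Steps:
j = -3 (j = -4 + 1 = -3)
(-4*j*6)*(333 + sqrt(590 + k(22))) = (-4*(-3)*6)*(333 + sqrt(590 + 21)) = (12*6)*(333 + sqrt(611)) = 72*(333 + sqrt(611)) = 23976 + 72*sqrt(611)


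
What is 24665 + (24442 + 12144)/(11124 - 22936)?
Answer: 145653197/5906 ≈ 24662.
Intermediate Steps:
24665 + (24442 + 12144)/(11124 - 22936) = 24665 + 36586/(-11812) = 24665 + 36586*(-1/11812) = 24665 - 18293/5906 = 145653197/5906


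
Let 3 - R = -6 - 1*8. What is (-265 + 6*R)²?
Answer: 26569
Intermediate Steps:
R = 17 (R = 3 - (-6 - 1*8) = 3 - (-6 - 8) = 3 - 1*(-14) = 3 + 14 = 17)
(-265 + 6*R)² = (-265 + 6*17)² = (-265 + 102)² = (-163)² = 26569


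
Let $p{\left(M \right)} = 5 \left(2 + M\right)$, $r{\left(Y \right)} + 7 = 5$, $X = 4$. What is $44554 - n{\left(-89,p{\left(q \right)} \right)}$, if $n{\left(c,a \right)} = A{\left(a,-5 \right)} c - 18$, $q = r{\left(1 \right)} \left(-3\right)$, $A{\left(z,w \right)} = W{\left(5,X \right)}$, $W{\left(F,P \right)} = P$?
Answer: $44928$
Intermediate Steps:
$r{\left(Y \right)} = -2$ ($r{\left(Y \right)} = -7 + 5 = -2$)
$A{\left(z,w \right)} = 4$
$q = 6$ ($q = \left(-2\right) \left(-3\right) = 6$)
$p{\left(M \right)} = 10 + 5 M$
$n{\left(c,a \right)} = -18 + 4 c$ ($n{\left(c,a \right)} = 4 c - 18 = -18 + 4 c$)
$44554 - n{\left(-89,p{\left(q \right)} \right)} = 44554 - \left(-18 + 4 \left(-89\right)\right) = 44554 - \left(-18 - 356\right) = 44554 - -374 = 44554 + 374 = 44928$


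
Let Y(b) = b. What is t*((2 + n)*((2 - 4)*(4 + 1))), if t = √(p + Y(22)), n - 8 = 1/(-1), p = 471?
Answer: -90*√493 ≈ -1998.3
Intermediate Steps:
n = 7 (n = 8 + 1/(-1) = 8 - 1 = 7)
t = √493 (t = √(471 + 22) = √493 ≈ 22.204)
t*((2 + n)*((2 - 4)*(4 + 1))) = √493*((2 + 7)*((2 - 4)*(4 + 1))) = √493*(9*(-2*5)) = √493*(9*(-10)) = √493*(-90) = -90*√493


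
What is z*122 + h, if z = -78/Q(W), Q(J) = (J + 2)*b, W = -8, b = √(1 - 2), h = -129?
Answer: -129 - 1586*I ≈ -129.0 - 1586.0*I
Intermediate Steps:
b = I (b = √(-1) = I ≈ 1.0*I)
Q(J) = I*(2 + J) (Q(J) = (J + 2)*I = (2 + J)*I = I*(2 + J))
z = -13*I (z = -78*(-I/(2 - 8)) = -78*I/6 = -13*I ≈ -13.0*I)
z*122 + h = -13*I*122 - 129 = -1586*I - 129 = -129 - 1586*I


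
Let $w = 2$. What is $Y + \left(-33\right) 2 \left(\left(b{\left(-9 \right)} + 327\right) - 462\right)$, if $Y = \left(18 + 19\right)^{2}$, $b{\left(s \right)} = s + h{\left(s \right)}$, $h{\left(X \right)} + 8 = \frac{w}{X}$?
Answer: $\frac{34247}{3} \approx 11416.0$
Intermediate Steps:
$h{\left(X \right)} = -8 + \frac{2}{X}$
$b{\left(s \right)} = -8 + s + \frac{2}{s}$ ($b{\left(s \right)} = s - \left(8 - \frac{2}{s}\right) = -8 + s + \frac{2}{s}$)
$Y = 1369$ ($Y = 37^{2} = 1369$)
$Y + \left(-33\right) 2 \left(\left(b{\left(-9 \right)} + 327\right) - 462\right) = 1369 + \left(-33\right) 2 \left(\left(\left(-8 - 9 + \frac{2}{-9}\right) + 327\right) - 462\right) = 1369 - 66 \left(\left(\left(-8 - 9 + 2 \left(- \frac{1}{9}\right)\right) + 327\right) - 462\right) = 1369 - 66 \left(\left(\left(-8 - 9 - \frac{2}{9}\right) + 327\right) - 462\right) = 1369 - 66 \left(\left(- \frac{155}{9} + 327\right) - 462\right) = 1369 - 66 \left(\frac{2788}{9} - 462\right) = 1369 - - \frac{30140}{3} = 1369 + \frac{30140}{3} = \frac{34247}{3}$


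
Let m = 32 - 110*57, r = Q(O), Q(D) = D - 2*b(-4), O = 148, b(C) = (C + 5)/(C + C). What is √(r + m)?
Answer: I*√24359/2 ≈ 78.037*I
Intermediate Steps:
b(C) = (5 + C)/(2*C) (b(C) = (5 + C)/((2*C)) = (5 + C)*(1/(2*C)) = (5 + C)/(2*C))
Q(D) = ¼ + D (Q(D) = D - (5 - 4)/(-4) = D - (-1)/4 = D - 2*(-⅛) = D + ¼ = ¼ + D)
r = 593/4 (r = ¼ + 148 = 593/4 ≈ 148.25)
m = -6238 (m = 32 - 6270 = -6238)
√(r + m) = √(593/4 - 6238) = √(-24359/4) = I*√24359/2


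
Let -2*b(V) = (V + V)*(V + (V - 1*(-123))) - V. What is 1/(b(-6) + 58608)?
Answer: 1/59271 ≈ 1.6872e-5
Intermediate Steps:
b(V) = V/2 - V*(123 + 2*V) (b(V) = -((V + V)*(V + (V - 1*(-123))) - V)/2 = -((2*V)*(V + (V + 123)) - V)/2 = -((2*V)*(V + (123 + V)) - V)/2 = -((2*V)*(123 + 2*V) - V)/2 = -(2*V*(123 + 2*V) - V)/2 = -(-V + 2*V*(123 + 2*V))/2 = V/2 - V*(123 + 2*V))
1/(b(-6) + 58608) = 1/(-½*(-6)*(245 + 4*(-6)) + 58608) = 1/(-½*(-6)*(245 - 24) + 58608) = 1/(-½*(-6)*221 + 58608) = 1/(663 + 58608) = 1/59271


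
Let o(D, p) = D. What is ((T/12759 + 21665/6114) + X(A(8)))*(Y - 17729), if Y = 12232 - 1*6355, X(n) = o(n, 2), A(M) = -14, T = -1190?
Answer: 1625642619538/13001421 ≈ 1.2504e+5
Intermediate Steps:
X(n) = n
Y = 5877 (Y = 12232 - 6355 = 5877)
((T/12759 + 21665/6114) + X(A(8)))*(Y - 17729) = ((-1190/12759 + 21665/6114) - 14)*(5877 - 17729) = ((-1190*1/12759 + 21665*(1/6114)) - 14)*(-11852) = ((-1190/12759 + 21665/6114) - 14)*(-11852) = (89716025/26002842 - 14)*(-11852) = -274323763/26002842*(-11852) = 1625642619538/13001421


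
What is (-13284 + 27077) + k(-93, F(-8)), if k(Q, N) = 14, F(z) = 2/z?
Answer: 13807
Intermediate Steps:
(-13284 + 27077) + k(-93, F(-8)) = (-13284 + 27077) + 14 = 13793 + 14 = 13807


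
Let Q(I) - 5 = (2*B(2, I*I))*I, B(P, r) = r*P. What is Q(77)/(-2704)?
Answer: -1826137/2704 ≈ -675.35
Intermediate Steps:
B(P, r) = P*r
Q(I) = 5 + 4*I³ (Q(I) = 5 + (2*(2*(I*I)))*I = 5 + (2*(2*I²))*I = 5 + (4*I²)*I = 5 + 4*I³)
Q(77)/(-2704) = (5 + 4*77³)/(-2704) = (5 + 4*456533)*(-1/2704) = (5 + 1826132)*(-1/2704) = 1826137*(-1/2704) = -1826137/2704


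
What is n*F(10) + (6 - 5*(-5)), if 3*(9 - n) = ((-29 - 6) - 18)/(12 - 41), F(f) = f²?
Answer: 75697/87 ≈ 870.08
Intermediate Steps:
n = 730/87 (n = 9 - ((-29 - 6) - 18)/(3*(12 - 41)) = 9 - (-35 - 18)/(3*(-29)) = 9 - (-53)*(-1)/(3*29) = 9 - ⅓*53/29 = 9 - 53/87 = 730/87 ≈ 8.3908)
n*F(10) + (6 - 5*(-5)) = (730/87)*10² + (6 - 5*(-5)) = (730/87)*100 + (6 + 25) = 73000/87 + 31 = 75697/87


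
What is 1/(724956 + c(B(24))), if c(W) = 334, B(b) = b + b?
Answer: 1/725290 ≈ 1.3788e-6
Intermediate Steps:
B(b) = 2*b
1/(724956 + c(B(24))) = 1/(724956 + 334) = 1/725290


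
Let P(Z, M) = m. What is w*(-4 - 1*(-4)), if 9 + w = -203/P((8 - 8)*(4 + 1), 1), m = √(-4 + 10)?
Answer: 0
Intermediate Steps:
m = √6 ≈ 2.4495
P(Z, M) = √6
w = -9 - 203*√6/6 ≈ -91.874
w*(-4 - 1*(-4)) = (-9 - 203*√6/6)*(-4 - 1*(-4)) = (-9 - 203*√6/6)*(-4 + 4) = (-9 - 203*√6/6)*0 = 0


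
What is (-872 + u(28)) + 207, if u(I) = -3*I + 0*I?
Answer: -749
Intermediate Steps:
u(I) = -3*I (u(I) = -3*I + 0 = -3*I)
(-872 + u(28)) + 207 = (-872 - 3*28) + 207 = (-872 - 84) + 207 = -956 + 207 = -749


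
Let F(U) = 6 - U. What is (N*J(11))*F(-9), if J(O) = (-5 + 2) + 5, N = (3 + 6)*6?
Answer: 1620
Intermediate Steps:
N = 54 (N = 9*6 = 54)
J(O) = 2 (J(O) = -3 + 5 = 2)
(N*J(11))*F(-9) = (54*2)*(6 - 1*(-9)) = 108*(6 + 9) = 108*15 = 1620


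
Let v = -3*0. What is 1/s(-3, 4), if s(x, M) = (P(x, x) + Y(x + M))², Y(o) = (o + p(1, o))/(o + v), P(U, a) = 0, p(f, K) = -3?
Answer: ¼ ≈ 0.25000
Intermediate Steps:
v = 0
Y(o) = (-3 + o)/o (Y(o) = (o - 3)/(o + 0) = (-3 + o)/o)
s(x, M) = (-3 + M + x)²/(M + x)² (s(x, M) = (0 + (-3 + (x + M))/(x + M))² = (0 + (-3 + (M + x))/(M + x))² = (0 + (-3 + M + x)/(M + x))² = ((-3 + M + x)/(M + x))² = (-3 + M + x)²/(M + x)²)
1/s(-3, 4) = 1/((-3 + 4 - 3)²/(4 - 3)²) = 1/((-2)²/1²) = 1/(1*4) = 1/4 = ¼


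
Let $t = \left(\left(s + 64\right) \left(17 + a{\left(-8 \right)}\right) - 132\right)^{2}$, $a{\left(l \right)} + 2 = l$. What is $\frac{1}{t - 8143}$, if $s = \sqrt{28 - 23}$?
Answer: $\frac{45979}{4179207442} - \frac{1106 \sqrt{5}}{2089603721} \approx 9.8183 \cdot 10^{-6}$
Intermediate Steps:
$s = \sqrt{5} \approx 2.2361$
$a{\left(l \right)} = -2 + l$
$t = \left(316 + 7 \sqrt{5}\right)^{2}$ ($t = \left(\left(\sqrt{5} + 64\right) \left(17 - 10\right) - 132\right)^{2} = \left(\left(64 + \sqrt{5}\right) \left(17 - 10\right) - 132\right)^{2} = \left(\left(64 + \sqrt{5}\right) 7 - 132\right)^{2} = \left(\left(448 + 7 \sqrt{5}\right) - 132\right)^{2} = \left(316 + 7 \sqrt{5}\right)^{2} \approx 1.0999 \cdot 10^{5}$)
$\frac{1}{t - 8143} = \frac{1}{\left(100101 + 4424 \sqrt{5}\right) - 8143} = \frac{1}{91958 + 4424 \sqrt{5}}$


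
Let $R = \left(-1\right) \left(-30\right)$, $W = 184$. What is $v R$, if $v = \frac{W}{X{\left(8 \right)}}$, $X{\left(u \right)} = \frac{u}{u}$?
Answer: $5520$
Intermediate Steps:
$X{\left(u \right)} = 1$
$R = 30$
$v = 184$ ($v = \frac{184}{1} = 184 \cdot 1 = 184$)
$v R = 184 \cdot 30 = 5520$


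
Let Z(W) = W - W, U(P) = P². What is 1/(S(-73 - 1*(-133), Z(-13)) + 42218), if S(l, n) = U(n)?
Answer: 1/42218 ≈ 2.3687e-5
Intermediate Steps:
Z(W) = 0
S(l, n) = n²
1/(S(-73 - 1*(-133), Z(-13)) + 42218) = 1/(0² + 42218) = 1/(0 + 42218) = 1/42218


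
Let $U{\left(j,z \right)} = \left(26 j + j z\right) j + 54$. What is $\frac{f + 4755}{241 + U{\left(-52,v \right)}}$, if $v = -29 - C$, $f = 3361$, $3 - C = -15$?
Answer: $- \frac{8116}{56489} \approx -0.14367$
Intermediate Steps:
$C = 18$ ($C = 3 - -15 = 3 + 15 = 18$)
$v = -47$ ($v = -29 - 18 = -47$)
$U{\left(j,z \right)} = 54 + j \left(26 j + j z\right)$ ($U{\left(j,z \right)} = j \left(26 j + j z\right) + 54 = 54 + j \left(26 j + j z\right)$)
$\frac{f + 4755}{241 + U{\left(-52,v \right)}} = \frac{3361 + 4755}{241 + \left(54 + 26 \left(-52\right)^{2} - 47 \left(-52\right)^{2}\right)} = \frac{8116}{241 + \left(54 + 26 \cdot 2704 - 127088\right)} = \frac{8116}{241 + \left(54 + 70304 - 127088\right)} = \frac{8116}{241 - 56730} = \frac{8116}{-56489} = 8116 \left(- \frac{1}{56489}\right) = - \frac{8116}{56489}$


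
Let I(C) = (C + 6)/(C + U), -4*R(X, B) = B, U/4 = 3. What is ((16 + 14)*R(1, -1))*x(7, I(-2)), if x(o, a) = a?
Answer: 3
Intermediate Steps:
U = 12 (U = 4*3 = 12)
R(X, B) = -B/4
I(C) = (6 + C)/(12 + C) (I(C) = (C + 6)/(C + 12) = (6 + C)/(12 + C))
((16 + 14)*R(1, -1))*x(7, I(-2)) = ((16 + 14)*(-¼*(-1)))*((6 - 2)/(12 - 2)) = (30*(¼))*(4/10) = 15*((⅒)*4)/2 = (15/2)*(⅖) = 3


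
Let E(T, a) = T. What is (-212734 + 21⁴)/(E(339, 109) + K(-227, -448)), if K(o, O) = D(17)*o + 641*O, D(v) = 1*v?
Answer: 18253/290688 ≈ 0.062792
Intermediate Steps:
D(v) = v
K(o, O) = 17*o + 641*O
(-212734 + 21⁴)/(E(339, 109) + K(-227, -448)) = (-212734 + 21⁴)/(339 + (17*(-227) + 641*(-448))) = (-212734 + 194481)/(339 + (-3859 - 287168)) = -18253/(339 - 291027) = -18253/(-290688) = -18253*(-1/290688) = 18253/290688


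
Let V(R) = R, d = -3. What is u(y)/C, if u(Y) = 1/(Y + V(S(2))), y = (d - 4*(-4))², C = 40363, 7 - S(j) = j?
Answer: 1/7023162 ≈ 1.4239e-7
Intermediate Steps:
S(j) = 7 - j
y = 169 (y = (-3 - 4*(-4))² = (-3 + 16)² = 13² = 169)
u(Y) = 1/(5 + Y) (u(Y) = 1/(Y + (7 - 1*2)) = 1/(Y + (7 - 2)) = 1/(Y + 5) = 1/(5 + Y))
u(y)/C = 1/((5 + 169)*40363) = (1/40363)/174 = (1/174)*(1/40363) = 1/7023162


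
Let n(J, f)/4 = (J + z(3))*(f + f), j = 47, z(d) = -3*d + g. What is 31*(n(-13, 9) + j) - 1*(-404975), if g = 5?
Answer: 368488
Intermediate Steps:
z(d) = 5 - 3*d (z(d) = -3*d + 5 = 5 - 3*d)
n(J, f) = 8*f*(-4 + J) (n(J, f) = 4*((J + (5 - 3*3))*(f + f)) = 4*((J + (5 - 9))*(2*f)) = 4*((J - 4)*(2*f)) = 4*((-4 + J)*(2*f)) = 4*(2*f*(-4 + J)) = 8*f*(-4 + J))
31*(n(-13, 9) + j) - 1*(-404975) = 31*(8*9*(-4 - 13) + 47) - 1*(-404975) = 31*(8*9*(-17) + 47) + 404975 = 31*(-1224 + 47) + 404975 = 31*(-1177) + 404975 = -36487 + 404975 = 368488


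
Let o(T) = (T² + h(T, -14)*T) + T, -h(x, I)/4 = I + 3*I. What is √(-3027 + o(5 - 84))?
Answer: I*√14561 ≈ 120.67*I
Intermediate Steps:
h(x, I) = -16*I (h(x, I) = -4*(I + 3*I) = -16*I)
o(T) = T² + 225*T (o(T) = (T² + (-16*(-14))*T) + T = (T² + 224*T) + T = T² + 225*T)
√(-3027 + o(5 - 84)) = √(-3027 + (5 - 84)*(225 + (5 - 84))) = √(-3027 - 79*(225 - 79)) = √(-3027 - 79*146) = √(-3027 - 11534) = √(-14561) = I*√14561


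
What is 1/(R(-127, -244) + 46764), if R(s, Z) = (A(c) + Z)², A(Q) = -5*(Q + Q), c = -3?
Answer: 1/92560 ≈ 1.0804e-5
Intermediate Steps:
A(Q) = -10*Q
R(s, Z) = (30 + Z)² (R(s, Z) = (-10*(-3) + Z)² = (30 + Z)²)
1/(R(-127, -244) + 46764) = 1/((30 - 244)² + 46764) = 1/((-214)² + 46764) = 1/(45796 + 46764) = 1/92560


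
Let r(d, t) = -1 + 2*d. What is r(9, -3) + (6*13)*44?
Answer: 3449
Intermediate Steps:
r(9, -3) + (6*13)*44 = (-1 + 2*9) + (6*13)*44 = (-1 + 18) + 78*44 = 17 + 3432 = 3449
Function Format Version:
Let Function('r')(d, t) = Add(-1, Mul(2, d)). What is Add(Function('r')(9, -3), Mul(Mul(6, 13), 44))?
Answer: 3449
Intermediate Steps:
Add(Function('r')(9, -3), Mul(Mul(6, 13), 44)) = Add(Add(-1, Mul(2, 9)), Mul(Mul(6, 13), 44)) = Add(Add(-1, 18), Mul(78, 44)) = Add(17, 3432) = 3449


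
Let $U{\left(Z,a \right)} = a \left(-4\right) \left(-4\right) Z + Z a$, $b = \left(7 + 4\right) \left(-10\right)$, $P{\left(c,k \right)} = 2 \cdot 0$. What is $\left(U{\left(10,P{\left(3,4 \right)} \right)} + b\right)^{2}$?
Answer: $12100$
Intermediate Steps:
$P{\left(c,k \right)} = 0$
$b = -110$ ($b = 11 \left(-10\right) = -110$)
$U{\left(Z,a \right)} = 17 Z a$ ($U{\left(Z,a \right)} = - 4 a \left(-4\right) Z + Z a = 16 a Z + Z a = 16 Z a + Z a = 17 Z a$)
$\left(U{\left(10,P{\left(3,4 \right)} \right)} + b\right)^{2} = \left(17 \cdot 10 \cdot 0 - 110\right)^{2} = \left(0 - 110\right)^{2} = \left(-110\right)^{2} = 12100$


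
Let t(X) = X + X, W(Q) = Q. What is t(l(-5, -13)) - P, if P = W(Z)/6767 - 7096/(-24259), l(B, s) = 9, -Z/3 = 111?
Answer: 2914951369/164160653 ≈ 17.757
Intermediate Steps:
Z = -333 (Z = -3*111 = -333)
P = 39940385/164160653 (P = -333/6767 - 7096/(-24259) = -333*1/6767 - 7096*(-1/24259) = -333/6767 + 7096/24259 = 39940385/164160653 ≈ 0.24330)
t(X) = 2*X
t(l(-5, -13)) - P = 2*9 - 1*39940385/164160653 = 18 - 39940385/164160653 = 2914951369/164160653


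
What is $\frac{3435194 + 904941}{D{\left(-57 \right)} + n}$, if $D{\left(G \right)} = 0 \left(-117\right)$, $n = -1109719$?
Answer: $- \frac{4340135}{1109719} \approx -3.911$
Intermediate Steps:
$D{\left(G \right)} = 0$
$\frac{3435194 + 904941}{D{\left(-57 \right)} + n} = \frac{3435194 + 904941}{0 - 1109719} = \frac{4340135}{-1109719} = 4340135 \left(- \frac{1}{1109719}\right) = - \frac{4340135}{1109719}$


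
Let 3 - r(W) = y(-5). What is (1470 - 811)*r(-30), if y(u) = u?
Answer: 5272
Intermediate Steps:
r(W) = 8 (r(W) = 3 - 1*(-5) = 3 + 5 = 8)
(1470 - 811)*r(-30) = (1470 - 811)*8 = 659*8 = 5272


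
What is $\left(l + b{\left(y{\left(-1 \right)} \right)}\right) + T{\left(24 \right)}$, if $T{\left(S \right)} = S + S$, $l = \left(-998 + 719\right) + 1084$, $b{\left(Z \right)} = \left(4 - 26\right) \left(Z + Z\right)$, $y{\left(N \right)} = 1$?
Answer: $809$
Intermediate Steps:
$b{\left(Z \right)} = - 44 Z$ ($b{\left(Z \right)} = - 22 \cdot 2 Z = - 44 Z$)
$l = 805$ ($l = -279 + 1084 = 805$)
$T{\left(S \right)} = 2 S$
$\left(l + b{\left(y{\left(-1 \right)} \right)}\right) + T{\left(24 \right)} = \left(805 - 44\right) + 2 \cdot 24 = \left(805 - 44\right) + 48 = 761 + 48 = 809$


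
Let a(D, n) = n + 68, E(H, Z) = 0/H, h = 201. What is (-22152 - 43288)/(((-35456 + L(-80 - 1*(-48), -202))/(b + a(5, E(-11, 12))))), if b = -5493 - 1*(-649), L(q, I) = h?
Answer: -62508288/7051 ≈ -8865.2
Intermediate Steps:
L(q, I) = 201
E(H, Z) = 0
a(D, n) = 68 + n
b = -4844 (b = -5493 + 649 = -4844)
(-22152 - 43288)/(((-35456 + L(-80 - 1*(-48), -202))/(b + a(5, E(-11, 12))))) = (-22152 - 43288)/(((-35456 + 201)/(-4844 + (68 + 0)))) = -65440/((-35255/(-4844 + 68))) = -65440/((-35255/(-4776))) = -65440/((-35255*(-1/4776))) = -65440/35255/4776 = -65440*4776/35255 = -62508288/7051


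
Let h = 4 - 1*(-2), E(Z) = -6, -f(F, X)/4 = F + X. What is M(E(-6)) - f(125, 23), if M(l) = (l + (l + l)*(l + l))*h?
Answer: 1420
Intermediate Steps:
f(F, X) = -4*F - 4*X (f(F, X) = -4*(F + X) = -4*F - 4*X)
h = 6 (h = 4 + 2 = 6)
M(l) = 6*l + 24*l**2 (M(l) = (l + (l + l)*(l + l))*6 = (l + (2*l)*(2*l))*6 = (l + 4*l**2)*6 = 6*l + 24*l**2)
M(E(-6)) - f(125, 23) = 6*(-6)*(1 + 4*(-6)) - (-4*125 - 4*23) = 6*(-6)*(1 - 24) - (-500 - 92) = 6*(-6)*(-23) - 1*(-592) = 828 + 592 = 1420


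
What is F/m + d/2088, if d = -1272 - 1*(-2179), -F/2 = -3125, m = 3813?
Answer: 5502797/2653848 ≈ 2.0735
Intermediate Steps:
F = 6250 (F = -2*(-3125) = 6250)
d = 907 (d = -1272 + 2179 = 907)
F/m + d/2088 = 6250/3813 + 907/2088 = 5502797/2653848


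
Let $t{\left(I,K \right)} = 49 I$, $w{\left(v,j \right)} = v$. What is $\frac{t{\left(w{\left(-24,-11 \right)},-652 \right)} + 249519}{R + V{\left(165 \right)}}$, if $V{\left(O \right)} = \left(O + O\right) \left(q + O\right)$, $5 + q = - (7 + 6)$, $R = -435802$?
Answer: $- \frac{248343}{387292} \approx -0.64123$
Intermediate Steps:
$q = -18$ ($q = -5 - \left(7 + 6\right) = -5 - 13 = -18$)
$V{\left(O \right)} = 2 O \left(-18 + O\right)$ ($V{\left(O \right)} = \left(O + O\right) \left(-18 + O\right) = 2 O \left(-18 + O\right)$)
$\frac{t{\left(w{\left(-24,-11 \right)},-652 \right)} + 249519}{R + V{\left(165 \right)}} = \frac{49 \left(-24\right) + 249519}{-435802 + 2 \cdot 165 \left(-18 + 165\right)} = \frac{-1176 + 249519}{-435802 + 2 \cdot 165 \cdot 147} = \frac{248343}{-435802 + 48510} = \frac{248343}{-387292} = 248343 \left(- \frac{1}{387292}\right) = - \frac{248343}{387292}$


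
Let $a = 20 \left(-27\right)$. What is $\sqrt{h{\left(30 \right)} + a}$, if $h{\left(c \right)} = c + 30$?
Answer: $4 i \sqrt{30} \approx 21.909 i$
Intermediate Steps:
$a = -540$
$h{\left(c \right)} = 30 + c$
$\sqrt{h{\left(30 \right)} + a} = \sqrt{\left(30 + 30\right) - 540} = \sqrt{60 - 540} = \sqrt{-480} = 4 i \sqrt{30}$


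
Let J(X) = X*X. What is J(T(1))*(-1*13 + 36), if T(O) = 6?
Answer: 828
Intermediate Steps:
J(X) = X²
J(T(1))*(-1*13 + 36) = 6²*(-1*13 + 36) = 36*(-13 + 36) = 36*23 = 828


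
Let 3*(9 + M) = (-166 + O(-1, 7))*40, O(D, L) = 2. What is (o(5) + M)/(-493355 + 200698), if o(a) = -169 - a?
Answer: 7109/877971 ≈ 0.0080971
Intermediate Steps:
M = -6587/3 (M = -9 + ((-166 + 2)*40)/3 = -9 + (-164*40)/3 = -9 + (⅓)*(-6560) = -9 - 6560/3 = -6587/3 ≈ -2195.7)
(o(5) + M)/(-493355 + 200698) = ((-169 - 1*5) - 6587/3)/(-493355 + 200698) = ((-169 - 5) - 6587/3)/(-292657) = (-174 - 6587/3)*(-1/292657) = -7109/3*(-1/292657) = 7109/877971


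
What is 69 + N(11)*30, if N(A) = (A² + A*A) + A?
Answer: 7659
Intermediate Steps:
N(A) = A + 2*A² (N(A) = (A² + A²) + A = 2*A² + A = A + 2*A²)
69 + N(11)*30 = 69 + (11*(1 + 2*11))*30 = 69 + (11*(1 + 22))*30 = 69 + (11*23)*30 = 69 + 253*30 = 69 + 7590 = 7659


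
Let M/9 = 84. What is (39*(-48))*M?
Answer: -1415232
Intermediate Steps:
M = 756 (M = 9*84 = 756)
(39*(-48))*M = (39*(-48))*756 = -1872*756 = -1415232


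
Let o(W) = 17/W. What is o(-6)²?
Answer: 289/36 ≈ 8.0278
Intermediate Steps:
o(-6)² = (17/(-6))² = (17*(-⅙))² = (-17/6)² = 289/36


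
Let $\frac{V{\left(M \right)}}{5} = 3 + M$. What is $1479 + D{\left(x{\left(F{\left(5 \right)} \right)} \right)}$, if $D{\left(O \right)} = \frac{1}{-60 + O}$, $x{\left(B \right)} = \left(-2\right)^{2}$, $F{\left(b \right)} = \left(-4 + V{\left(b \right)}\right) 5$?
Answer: $\frac{82823}{56} \approx 1479.0$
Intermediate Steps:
$V{\left(M \right)} = 15 + 5 M$ ($V{\left(M \right)} = 5 \left(3 + M\right) = 15 + 5 M$)
$F{\left(b \right)} = 55 + 25 b$ ($F{\left(b \right)} = \left(-4 + \left(15 + 5 b\right)\right) 5 = \left(11 + 5 b\right) 5 = 55 + 25 b$)
$x{\left(B \right)} = 4$
$1479 + D{\left(x{\left(F{\left(5 \right)} \right)} \right)} = 1479 + \frac{1}{-60 + 4} = 1479 + \frac{1}{-56} = 1479 - \frac{1}{56} = \frac{82823}{56}$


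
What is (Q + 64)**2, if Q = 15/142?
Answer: 82864609/20164 ≈ 4109.5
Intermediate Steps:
Q = 15/142 (Q = 15*(1/142) = 15/142 ≈ 0.10563)
(Q + 64)**2 = (15/142 + 64)**2 = (9103/142)**2 = 82864609/20164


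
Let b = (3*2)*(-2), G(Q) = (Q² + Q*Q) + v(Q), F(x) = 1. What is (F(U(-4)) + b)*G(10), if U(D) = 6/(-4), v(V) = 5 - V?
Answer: -2145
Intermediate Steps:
U(D) = -3/2 (U(D) = 6*(-¼) = -3/2)
G(Q) = 5 - Q + 2*Q² (G(Q) = (Q² + Q*Q) + (5 - Q) = (Q² + Q²) + (5 - Q) = 2*Q² + (5 - Q) = 5 - Q + 2*Q²)
b = -12 (b = 6*(-2) = -12)
(F(U(-4)) + b)*G(10) = (1 - 12)*(5 - 1*10 + 2*10²) = -11*(5 - 10 + 2*100) = -11*(5 - 10 + 200) = -11*195 = -2145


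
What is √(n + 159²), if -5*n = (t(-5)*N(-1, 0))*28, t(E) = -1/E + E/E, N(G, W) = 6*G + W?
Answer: 3*√70337/5 ≈ 159.13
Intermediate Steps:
N(G, W) = W + 6*G
t(E) = 1 - 1/E (t(E) = -1/E + 1 = 1 - 1/E)
n = 1008/25 (n = -((-1 - 5)/(-5))*(0 + 6*(-1))*28/5 = -(-⅕*(-6))*(0 - 6)*28/5 = -(6/5)*(-6)*28/5 = -(-36)*28/25 = -⅕*(-1008/5) = 1008/25 ≈ 40.320)
√(n + 159²) = √(1008/25 + 159²) = √(1008/25 + 25281) = √(633033/25) = 3*√70337/5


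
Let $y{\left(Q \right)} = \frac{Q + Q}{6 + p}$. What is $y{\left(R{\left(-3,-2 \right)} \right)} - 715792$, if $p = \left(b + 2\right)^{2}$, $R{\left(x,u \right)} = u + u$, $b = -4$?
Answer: $- \frac{3578964}{5} \approx -7.1579 \cdot 10^{5}$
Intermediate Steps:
$R{\left(x,u \right)} = 2 u$
$p = 4$ ($p = \left(-4 + 2\right)^{2} = \left(-2\right)^{2} = 4$)
$y{\left(Q \right)} = \frac{Q}{5}$ ($y{\left(Q \right)} = \frac{Q + Q}{6 + 4} = \frac{2 Q}{10} = 2 Q \frac{1}{10} = \frac{Q}{5}$)
$y{\left(R{\left(-3,-2 \right)} \right)} - 715792 = \frac{2 \left(-2\right)}{5} - 715792 = \frac{1}{5} \left(-4\right) - 715792 = - \frac{4}{5} - 715792 = - \frac{3578964}{5}$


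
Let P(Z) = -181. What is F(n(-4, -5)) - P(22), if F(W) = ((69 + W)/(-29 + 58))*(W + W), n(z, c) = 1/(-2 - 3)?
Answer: 130537/725 ≈ 180.05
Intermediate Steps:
n(z, c) = -⅕ (n(z, c) = 1/(-5) = -⅕)
F(W) = 2*W*(69/29 + W/29) (F(W) = ((69 + W)/29)*(2*W) = ((69 + W)*(1/29))*(2*W) = (69/29 + W/29)*(2*W) = 2*W*(69/29 + W/29))
F(n(-4, -5)) - P(22) = (2/29)*(-⅕)*(69 - ⅕) - 1*(-181) = (2/29)*(-⅕)*(344/5) + 181 = -688/725 + 181 = 130537/725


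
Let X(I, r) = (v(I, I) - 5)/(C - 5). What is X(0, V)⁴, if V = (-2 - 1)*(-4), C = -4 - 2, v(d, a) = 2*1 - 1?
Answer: 256/14641 ≈ 0.017485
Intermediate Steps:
v(d, a) = 1 (v(d, a) = 2 - 1 = 1)
C = -6
V = 12 (V = -3*(-4) = 12)
X(I, r) = 4/11 (X(I, r) = (1 - 5)/(-6 - 5) = -4/(-11) = -4*(-1/11) = 4/11)
X(0, V)⁴ = (4/11)⁴ = 256/14641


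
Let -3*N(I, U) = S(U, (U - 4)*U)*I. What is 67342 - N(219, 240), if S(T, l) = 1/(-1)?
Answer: 67269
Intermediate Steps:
S(T, l) = -1
N(I, U) = I/3 (N(I, U) = -(-1)*I/3 = I/3)
67342 - N(219, 240) = 67342 - 219/3 = 67342 - 1*73 = 67342 - 73 = 67269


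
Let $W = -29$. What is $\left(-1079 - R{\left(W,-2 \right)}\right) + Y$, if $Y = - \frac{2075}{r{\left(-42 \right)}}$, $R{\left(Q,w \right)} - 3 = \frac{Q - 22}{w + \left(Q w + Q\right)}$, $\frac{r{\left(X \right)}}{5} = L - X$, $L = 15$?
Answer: $- \frac{185944}{171} \approx -1087.4$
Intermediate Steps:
$r{\left(X \right)} = 75 - 5 X$ ($r{\left(X \right)} = 5 \left(15 - X\right) = 75 - 5 X$)
$R{\left(Q,w \right)} = 3 + \frac{-22 + Q}{Q + w + Q w}$ ($R{\left(Q,w \right)} = 3 + \frac{Q - 22}{w + \left(Q w + Q\right)} = 3 + \frac{-22 + Q}{w + \left(Q + Q w\right)} = 3 + \frac{-22 + Q}{Q + w + Q w}$)
$Y = - \frac{415}{57}$ ($Y = - \frac{2075}{75 - -210} = - \frac{2075}{75 + 210} = - \frac{2075}{285} = \left(-2075\right) \frac{1}{285} = - \frac{415}{57} \approx -7.2807$)
$\left(-1079 - R{\left(W,-2 \right)}\right) + Y = \left(-1079 - \frac{-22 + 3 \left(-2\right) + 4 \left(-29\right) + 3 \left(-29\right) \left(-2\right)}{-29 - 2 - -58}\right) - \frac{415}{57} = \left(-1079 - \frac{-22 - 6 - 116 + 174}{-29 - 2 + 58}\right) - \frac{415}{57} = \left(-1079 - \frac{1}{27} \cdot 30\right) - \frac{415}{57} = \left(-1079 - \frac{10}{9}\right) - \frac{415}{57} = - \frac{9721}{9} - \frac{415}{57} = - \frac{185944}{171}$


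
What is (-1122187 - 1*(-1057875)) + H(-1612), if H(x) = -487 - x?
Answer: -63187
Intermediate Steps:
(-1122187 - 1*(-1057875)) + H(-1612) = (-1122187 - 1*(-1057875)) + (-487 - 1*(-1612)) = (-1122187 + 1057875) + (-487 + 1612) = -64312 + 1125 = -63187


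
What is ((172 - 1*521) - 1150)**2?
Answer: 2247001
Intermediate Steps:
((172 - 1*521) - 1150)**2 = ((172 - 521) - 1150)**2 = (-349 - 1150)**2 = (-1499)**2 = 2247001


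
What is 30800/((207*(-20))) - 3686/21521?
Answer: -33905342/4454847 ≈ -7.6109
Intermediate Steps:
30800/((207*(-20))) - 3686/21521 = 30800/(-4140) - 3686*1/21521 = 30800*(-1/4140) - 3686/21521 = -1540/207 - 3686/21521 = -33905342/4454847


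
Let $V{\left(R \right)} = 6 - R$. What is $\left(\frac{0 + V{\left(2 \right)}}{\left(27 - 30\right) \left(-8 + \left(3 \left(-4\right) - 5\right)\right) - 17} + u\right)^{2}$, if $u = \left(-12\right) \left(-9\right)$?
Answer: $\frac{9821956}{841} \approx 11679.0$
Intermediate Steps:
$u = 108$
$\left(\frac{0 + V{\left(2 \right)}}{\left(27 - 30\right) \left(-8 + \left(3 \left(-4\right) - 5\right)\right) - 17} + u\right)^{2} = \left(\frac{0 + \left(6 - 2\right)}{\left(27 - 30\right) \left(-8 + \left(3 \left(-4\right) - 5\right)\right) - 17} + 108\right)^{2} = \left(\frac{0 + \left(6 - 2\right)}{- 3 \left(-8 - 17\right) - 17} + 108\right)^{2} = \left(\frac{0 + 4}{- 3 \left(-8 - 17\right) - 17} + 108\right)^{2} = \left(\frac{4}{\left(-3\right) \left(-25\right) - 17} + 108\right)^{2} = \left(\frac{4}{75 - 17} + 108\right)^{2} = \left(\frac{4}{58} + 108\right)^{2} = \left(4 \cdot \frac{1}{58} + 108\right)^{2} = \left(\frac{2}{29} + 108\right)^{2} = \left(\frac{3134}{29}\right)^{2} = \frac{9821956}{841}$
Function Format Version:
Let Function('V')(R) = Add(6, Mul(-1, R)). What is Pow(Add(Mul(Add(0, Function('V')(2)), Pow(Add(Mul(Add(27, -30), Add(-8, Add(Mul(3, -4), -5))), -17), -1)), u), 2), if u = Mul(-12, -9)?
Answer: Rational(9821956, 841) ≈ 11679.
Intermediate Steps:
u = 108
Pow(Add(Mul(Add(0, Function('V')(2)), Pow(Add(Mul(Add(27, -30), Add(-8, Add(Mul(3, -4), -5))), -17), -1)), u), 2) = Pow(Add(Mul(Add(0, Add(6, Mul(-1, 2))), Pow(Add(Mul(Add(27, -30), Add(-8, Add(Mul(3, -4), -5))), -17), -1)), 108), 2) = Pow(Add(Mul(Add(0, Add(6, -2)), Pow(Add(Mul(-3, Add(-8, Add(-12, -5))), -17), -1)), 108), 2) = Pow(Add(Mul(Add(0, 4), Pow(Add(Mul(-3, Add(-8, -17)), -17), -1)), 108), 2) = Pow(Add(Mul(4, Pow(Add(Mul(-3, -25), -17), -1)), 108), 2) = Pow(Add(Mul(4, Pow(Add(75, -17), -1)), 108), 2) = Pow(Add(Mul(4, Pow(58, -1)), 108), 2) = Pow(Add(Mul(4, Rational(1, 58)), 108), 2) = Pow(Add(Rational(2, 29), 108), 2) = Pow(Rational(3134, 29), 2) = Rational(9821956, 841)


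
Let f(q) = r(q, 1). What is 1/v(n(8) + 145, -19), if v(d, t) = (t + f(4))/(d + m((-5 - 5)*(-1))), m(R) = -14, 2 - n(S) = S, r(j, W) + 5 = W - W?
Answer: -125/24 ≈ -5.2083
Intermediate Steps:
r(j, W) = -5 (r(j, W) = -5 + (W - W) = -5 + 0 = -5)
f(q) = -5
n(S) = 2 - S
v(d, t) = (-5 + t)/(-14 + d) (v(d, t) = (t - 5)/(d - 14) = (-5 + t)/(-14 + d))
1/v(n(8) + 145, -19) = 1/((-5 - 19)/(-14 + ((2 - 1*8) + 145))) = 1/(-24/(-14 + ((2 - 8) + 145))) = 1/(-24/(-14 + (-6 + 145))) = 1/(-24/(-14 + 139)) = 1/(-24/125) = -125/24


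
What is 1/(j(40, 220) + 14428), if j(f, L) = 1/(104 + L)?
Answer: 324/4674673 ≈ 6.9310e-5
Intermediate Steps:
1/(j(40, 220) + 14428) = 1/(1/(104 + 220) + 14428) = 1/(1/324 + 14428) = 1/(4674673/324) = 324/4674673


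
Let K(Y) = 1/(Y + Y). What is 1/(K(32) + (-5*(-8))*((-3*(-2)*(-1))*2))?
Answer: -64/30719 ≈ -0.0020834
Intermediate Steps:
K(Y) = 1/(2*Y)
1/(K(32) + (-5*(-8))*((-3*(-2)*(-1))*2)) = 1/((½)/32 + (-5*(-8))*((-3*(-2)*(-1))*2)) = 1/((½)*(1/32) + 40*((6*(-1))*2)) = 1/(1/64 + 40*(-6*2)) = 1/(1/64 + 40*(-12)) = 1/(1/64 - 480) = 1/(-30719/64) = -64/30719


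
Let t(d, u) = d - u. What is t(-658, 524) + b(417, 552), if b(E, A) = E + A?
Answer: -213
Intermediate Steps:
b(E, A) = A + E
t(-658, 524) + b(417, 552) = (-658 - 1*524) + (552 + 417) = (-658 - 524) + 969 = -1182 + 969 = -213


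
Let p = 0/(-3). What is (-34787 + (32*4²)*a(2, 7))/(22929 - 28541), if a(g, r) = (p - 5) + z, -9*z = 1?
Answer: 336635/50508 ≈ 6.6650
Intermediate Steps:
p = 0 (p = 0*(-⅓) = 0)
z = -⅑ (z = -⅑*1 = -⅑ ≈ -0.11111)
a(g, r) = -46/9 (a(g, r) = (0 - 5) - ⅑ = -5 - ⅑ = -46/9)
(-34787 + (32*4²)*a(2, 7))/(22929 - 28541) = (-34787 + (32*4²)*(-46/9))/(22929 - 28541) = (-34787 + (32*16)*(-46/9))/(-5612) = (-34787 + 512*(-46/9))*(-1/5612) = (-34787 - 23552/9)*(-1/5612) = -336635/9*(-1/5612) = 336635/50508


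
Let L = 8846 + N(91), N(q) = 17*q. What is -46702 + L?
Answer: -36309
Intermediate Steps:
L = 10393 (L = 8846 + 17*91 = 8846 + 1547 = 10393)
-46702 + L = -46702 + 10393 = -36309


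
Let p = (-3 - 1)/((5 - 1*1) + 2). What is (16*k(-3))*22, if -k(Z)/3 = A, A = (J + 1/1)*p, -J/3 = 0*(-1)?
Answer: 704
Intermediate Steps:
J = 0 (J = -0*(-1) = -3*0 = 0)
p = -2/3 (p = -4/((5 - 1) + 2) = -4/(4 + 2) = -4/6 = -4*1/6 = -2/3 ≈ -0.66667)
A = -2/3 (A = (0 + 1/1)*(-2/3) = (0 + 1)*(-2/3) = 1*(-2/3) = -2/3 ≈ -0.66667)
k(Z) = 2 (k(Z) = -3*(-2/3) = 2)
(16*k(-3))*22 = (16*2)*22 = 32*22 = 704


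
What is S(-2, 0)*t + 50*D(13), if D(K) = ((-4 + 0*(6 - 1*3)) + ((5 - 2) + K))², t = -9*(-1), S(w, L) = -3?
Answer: 7173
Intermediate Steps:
t = 9
D(K) = (-1 + K)² (D(K) = ((-4 + 0*(6 - 3)) + (3 + K))² = ((-4 + 0*3) + (3 + K))² = ((-4 + 0) + (3 + K))² = (-4 + (3 + K))² = (-1 + K)²)
S(-2, 0)*t + 50*D(13) = -3*9 + 50*(-1 + 13)² = -27 + 50*12² = -27 + 50*144 = -27 + 7200 = 7173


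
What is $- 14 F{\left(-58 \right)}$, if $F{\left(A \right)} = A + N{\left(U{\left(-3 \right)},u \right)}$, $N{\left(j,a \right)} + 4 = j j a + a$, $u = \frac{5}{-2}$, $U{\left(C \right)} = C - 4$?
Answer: $2618$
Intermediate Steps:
$U{\left(C \right)} = -4 + C$
$u = - \frac{5}{2}$ ($u = 5 \left(- \frac{1}{2}\right) = - \frac{5}{2} \approx -2.5$)
$N{\left(j,a \right)} = -4 + a + a j^{2}$ ($N{\left(j,a \right)} = -4 + \left(j j a + a\right) = -4 + \left(j^{2} a + a\right) = -4 + \left(a j^{2} + a\right) = -4 + \left(a + a j^{2}\right) = -4 + a + a j^{2}$)
$F{\left(A \right)} = -129 + A$ ($F{\left(A \right)} = A - \left(\frac{13}{2} + \frac{5 \left(-4 - 3\right)^{2}}{2}\right) = A - \left(\frac{13}{2} + \frac{245}{2}\right) = A - 129 = -129 + A$)
$- 14 F{\left(-58 \right)} = - 14 \left(-129 - 58\right) = \left(-14\right) \left(-187\right) = 2618$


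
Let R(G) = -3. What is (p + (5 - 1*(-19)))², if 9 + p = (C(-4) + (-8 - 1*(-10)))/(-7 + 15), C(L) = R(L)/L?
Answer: 241081/1024 ≈ 235.43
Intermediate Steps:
C(L) = -3/L
p = -277/32 (p = -9 + (-3/(-4) + (-8 - 1*(-10)))/(-7 + 15) = -9 + (-3*(-¼) + (-8 + 10))/8 = -9 + (¾ + 2)*(⅛) = -9 + (11/4)*(⅛) = -9 + 11/32 = -277/32 ≈ -8.6563)
(p + (5 - 1*(-19)))² = (-277/32 + (5 - 1*(-19)))² = (-277/32 + (5 + 19))² = (-277/32 + 24)² = (491/32)² = 241081/1024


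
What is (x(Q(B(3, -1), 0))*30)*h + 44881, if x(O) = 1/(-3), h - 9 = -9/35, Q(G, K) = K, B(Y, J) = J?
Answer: 313555/7 ≈ 44794.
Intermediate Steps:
h = 306/35 (h = 9 - 9/35 = 306/35 ≈ 8.7429)
x(O) = -⅓
(x(Q(B(3, -1), 0))*30)*h + 44881 = -⅓*30*(306/35) + 44881 = -10*306/35 + 44881 = -612/7 + 44881 = 313555/7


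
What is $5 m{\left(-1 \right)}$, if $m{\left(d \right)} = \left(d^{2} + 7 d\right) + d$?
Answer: $-35$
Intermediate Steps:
$m{\left(d \right)} = d^{2} + 8 d$
$5 m{\left(-1 \right)} = 5 \left(- (8 - 1)\right) = 5 \left(\left(-1\right) 7\right) = 5 \left(-7\right) = -35$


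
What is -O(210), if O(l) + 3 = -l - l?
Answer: 423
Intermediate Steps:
O(l) = -3 - 2*l (O(l) = -3 + (-l - l) = -3 - 2*l)
-O(210) = -(-3 - 2*210) = -(-3 - 420) = -1*(-423) = 423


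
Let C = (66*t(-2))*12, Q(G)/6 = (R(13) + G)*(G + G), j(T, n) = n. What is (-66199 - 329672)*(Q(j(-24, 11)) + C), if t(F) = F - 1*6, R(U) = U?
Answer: 1254119328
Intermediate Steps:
t(F) = -6 + F (t(F) = F - 6 = -6 + F)
Q(G) = 12*G*(13 + G) (Q(G) = 6*((13 + G)*(G + G)) = 6*((13 + G)*(2*G)) = 6*(2*G*(13 + G)) = 12*G*(13 + G))
C = -6336 (C = (66*(-6 - 2))*12 = (66*(-8))*12 = -528*12 = -6336)
(-66199 - 329672)*(Q(j(-24, 11)) + C) = (-66199 - 329672)*(12*11*(13 + 11) - 6336) = -395871*(12*11*24 - 6336) = -395871*(3168 - 6336) = -395871*(-3168) = 1254119328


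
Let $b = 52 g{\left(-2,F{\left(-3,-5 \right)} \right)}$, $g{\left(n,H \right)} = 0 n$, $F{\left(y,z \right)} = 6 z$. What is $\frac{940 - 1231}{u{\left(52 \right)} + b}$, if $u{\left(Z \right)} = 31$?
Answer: $- \frac{291}{31} \approx -9.3871$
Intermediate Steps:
$g{\left(n,H \right)} = 0$
$b = 0$ ($b = 52 \cdot 0 = 0$)
$\frac{940 - 1231}{u{\left(52 \right)} + b} = \frac{940 - 1231}{31 + 0} = - \frac{291}{31}$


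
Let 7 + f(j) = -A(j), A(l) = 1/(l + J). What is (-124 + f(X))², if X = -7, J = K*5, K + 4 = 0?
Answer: 12503296/729 ≈ 17151.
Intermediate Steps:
K = -4 (K = -4 + 0 = -4)
J = -20 (J = -4*5 = -20)
A(l) = 1/(-20 + l) (A(l) = 1/(l - 20) = 1/(-20 + l))
f(j) = -7 - 1/(-20 + j)
(-124 + f(X))² = (-124 + (139 - 7*(-7))/(-20 - 7))² = (-124 + (139 + 49)/(-27))² = (-124 - 1/27*188)² = (-124 - 188/27)² = (-3536/27)² = 12503296/729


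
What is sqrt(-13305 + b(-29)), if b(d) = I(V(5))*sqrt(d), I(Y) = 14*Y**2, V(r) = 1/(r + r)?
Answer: sqrt(-1330500 + 14*I*sqrt(29))/10 ≈ 0.0032681 + 115.35*I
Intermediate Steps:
V(r) = 1/(2*r)
b(d) = 7*sqrt(d)/50 (b(d) = (14*((1/2)/5)**2)*sqrt(d) = (14*((1/2)*(1/5))**2)*sqrt(d) = (14*(1/10)**2)*sqrt(d) = (14*(1/100))*sqrt(d) = 7*sqrt(d)/50)
sqrt(-13305 + b(-29)) = sqrt(-13305 + 7*sqrt(-29)/50) = sqrt(-13305 + 7*(I*sqrt(29))/50) = sqrt(-13305 + 7*I*sqrt(29)/50)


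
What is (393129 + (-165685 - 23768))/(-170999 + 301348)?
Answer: 203676/130349 ≈ 1.5625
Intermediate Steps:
(393129 + (-165685 - 23768))/(-170999 + 301348) = (393129 - 189453)/130349 = 203676*(1/130349) = 203676/130349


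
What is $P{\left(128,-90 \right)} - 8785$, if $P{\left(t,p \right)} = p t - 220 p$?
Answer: $-505$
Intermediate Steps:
$P{\left(t,p \right)} = - 220 p + p t$
$P{\left(128,-90 \right)} - 8785 = - 90 \left(-220 + 128\right) - 8785 = \left(-90\right) \left(-92\right) - 8785 = 8280 - 8785 = -505$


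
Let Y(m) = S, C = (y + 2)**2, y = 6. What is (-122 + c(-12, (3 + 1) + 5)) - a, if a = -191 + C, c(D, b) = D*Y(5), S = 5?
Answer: -55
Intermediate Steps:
C = 64 (C = (6 + 2)**2 = 8**2 = 64)
Y(m) = 5
c(D, b) = 5*D (c(D, b) = D*5 = 5*D)
a = -127 (a = -191 + 64 = -127)
(-122 + c(-12, (3 + 1) + 5)) - a = (-122 + 5*(-12)) - 1*(-127) = (-122 - 60) + 127 = -182 + 127 = -55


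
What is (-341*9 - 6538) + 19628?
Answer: 10021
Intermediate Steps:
(-341*9 - 6538) + 19628 = (-3069 - 6538) + 19628 = -9607 + 19628 = 10021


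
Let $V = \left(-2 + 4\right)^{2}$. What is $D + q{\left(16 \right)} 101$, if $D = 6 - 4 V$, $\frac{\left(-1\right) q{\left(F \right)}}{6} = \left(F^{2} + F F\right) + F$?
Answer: $-319978$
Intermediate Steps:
$V = 4$ ($V = 2^{2} = 4$)
$q{\left(F \right)} = - 12 F^{2} - 6 F$ ($q{\left(F \right)} = - 6 \left(\left(F^{2} + F F\right) + F\right) = - 6 \left(\left(F^{2} + F^{2}\right) + F\right) = - 6 \left(2 F^{2} + F\right) = - 6 \left(F + 2 F^{2}\right) = - 12 F^{2} - 6 F$)
$D = -10$ ($D = 6 - 16 = -10$)
$D + q{\left(16 \right)} 101 = -10 + \left(-6\right) 16 \left(1 + 2 \cdot 16\right) 101 = -10 + \left(-6\right) 16 \left(1 + 32\right) 101 = -10 + \left(-6\right) 16 \cdot 33 \cdot 101 = -10 - 319968 = -319978$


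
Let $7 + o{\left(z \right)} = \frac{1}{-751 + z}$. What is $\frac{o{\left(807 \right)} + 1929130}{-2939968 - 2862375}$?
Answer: $- \frac{108030889}{324931208} \approx -0.33247$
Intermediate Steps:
$o{\left(z \right)} = -7 + \frac{1}{-751 + z}$
$\frac{o{\left(807 \right)} + 1929130}{-2939968 - 2862375} = \frac{\frac{5258 - 5649}{-751 + 807} + 1929130}{-2939968 - 2862375} = \frac{\frac{5258 - 5649}{56} + 1929130}{-5802343} = \left(\frac{1}{56} \left(-391\right) + 1929130\right) \left(- \frac{1}{5802343}\right) = \left(- \frac{391}{56} + 1929130\right) \left(- \frac{1}{5802343}\right) = \frac{108030889}{56} \left(- \frac{1}{5802343}\right) = - \frac{108030889}{324931208}$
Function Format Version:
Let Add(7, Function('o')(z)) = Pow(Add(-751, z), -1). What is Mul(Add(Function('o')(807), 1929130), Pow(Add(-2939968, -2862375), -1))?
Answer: Rational(-108030889, 324931208) ≈ -0.33247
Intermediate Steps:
Function('o')(z) = Add(-7, Pow(Add(-751, z), -1))
Mul(Add(Function('o')(807), 1929130), Pow(Add(-2939968, -2862375), -1)) = Mul(Add(Mul(Pow(Add(-751, 807), -1), Add(5258, Mul(-7, 807))), 1929130), Pow(Add(-2939968, -2862375), -1)) = Mul(Add(Mul(Pow(56, -1), Add(5258, -5649)), 1929130), Pow(-5802343, -1)) = Mul(Add(Mul(Rational(1, 56), -391), 1929130), Rational(-1, 5802343)) = Mul(Add(Rational(-391, 56), 1929130), Rational(-1, 5802343)) = Mul(Rational(108030889, 56), Rational(-1, 5802343)) = Rational(-108030889, 324931208)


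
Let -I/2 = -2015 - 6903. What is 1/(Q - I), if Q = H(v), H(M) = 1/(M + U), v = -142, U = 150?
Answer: -8/142687 ≈ -5.6067e-5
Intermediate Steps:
H(M) = 1/(150 + M) (H(M) = 1/(M + 150) = 1/(150 + M))
I = 17836 (I = -2*(-2015 - 6903) = -2*(-8918) = 17836)
Q = ⅛ (Q = 1/(150 - 142) = 1/8 = ⅛ ≈ 0.12500)
1/(Q - I) = 1/(⅛ - 1*17836) = 1/(⅛ - 17836) = 1/(-142687/8) = -8/142687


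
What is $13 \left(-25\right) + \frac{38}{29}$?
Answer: $- \frac{9387}{29} \approx -323.69$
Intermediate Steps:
$13 \left(-25\right) + \frac{38}{29} = -325 + 38 \cdot \frac{1}{29} = -325 + \frac{38}{29} = - \frac{9387}{29}$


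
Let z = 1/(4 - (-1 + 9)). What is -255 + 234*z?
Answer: -627/2 ≈ -313.50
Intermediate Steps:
z = -1/4 (z = 1/(4 - 1*8) = 1/(4 - 8) = 1/(-4) = -1/4 ≈ -0.25000)
-255 + 234*z = -255 + 234*(-1/4) = -255 - 117/2 = -627/2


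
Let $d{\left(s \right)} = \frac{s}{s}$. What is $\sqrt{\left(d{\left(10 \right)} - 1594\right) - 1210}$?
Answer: $i \sqrt{2803} \approx 52.943 i$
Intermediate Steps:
$d{\left(s \right)} = 1$
$\sqrt{\left(d{\left(10 \right)} - 1594\right) - 1210} = \sqrt{\left(1 - 1594\right) - 1210} = \sqrt{-1593 - 1210} = \sqrt{-2803} = i \sqrt{2803}$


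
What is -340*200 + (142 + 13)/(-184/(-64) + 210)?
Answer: -115802760/1703 ≈ -67999.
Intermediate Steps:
-340*200 + (142 + 13)/(-184/(-64) + 210) = -68000 + 155/(-184*(-1/64) + 210) = -68000 + 155/(23/8 + 210) = -68000 + 155/(1703/8) = -68000 + 155*(8/1703) = -68000 + 1240/1703 = -115802760/1703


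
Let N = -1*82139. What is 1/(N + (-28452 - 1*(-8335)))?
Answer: -1/102256 ≈ -9.7794e-6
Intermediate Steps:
N = -82139
1/(N + (-28452 - 1*(-8335))) = 1/(-82139 + (-28452 - 1*(-8335))) = 1/(-82139 + (-28452 + 8335)) = 1/(-82139 - 20117) = 1/(-102256) = -1/102256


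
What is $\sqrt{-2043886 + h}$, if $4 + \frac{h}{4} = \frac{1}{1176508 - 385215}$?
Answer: $\frac{i \sqrt{1279778224444229626}}{791293} \approx 1429.7 i$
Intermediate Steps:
$h = - \frac{12660684}{791293}$ ($h = -16 + \frac{4}{1176508 - 385215} = -16 + \frac{4}{791293} = - \frac{12660684}{791293} \approx -16.0$)
$\sqrt{-2043886 + h} = \sqrt{-2043886 - \frac{12660684}{791293}} = \sqrt{- \frac{1617325345282}{791293}} = \frac{i \sqrt{1279778224444229626}}{791293}$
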